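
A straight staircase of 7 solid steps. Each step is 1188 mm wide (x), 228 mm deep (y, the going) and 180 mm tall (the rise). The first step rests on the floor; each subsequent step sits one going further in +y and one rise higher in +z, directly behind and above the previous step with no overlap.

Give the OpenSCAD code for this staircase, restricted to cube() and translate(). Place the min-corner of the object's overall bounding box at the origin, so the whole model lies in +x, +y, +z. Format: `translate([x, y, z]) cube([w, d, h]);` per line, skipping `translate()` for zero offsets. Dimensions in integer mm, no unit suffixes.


cube([1188, 228, 180]);
translate([0, 228, 180]) cube([1188, 228, 180]);
translate([0, 456, 360]) cube([1188, 228, 180]);
translate([0, 684, 540]) cube([1188, 228, 180]);
translate([0, 912, 720]) cube([1188, 228, 180]);
translate([0, 1140, 900]) cube([1188, 228, 180]);
translate([0, 1368, 1080]) cube([1188, 228, 180]);


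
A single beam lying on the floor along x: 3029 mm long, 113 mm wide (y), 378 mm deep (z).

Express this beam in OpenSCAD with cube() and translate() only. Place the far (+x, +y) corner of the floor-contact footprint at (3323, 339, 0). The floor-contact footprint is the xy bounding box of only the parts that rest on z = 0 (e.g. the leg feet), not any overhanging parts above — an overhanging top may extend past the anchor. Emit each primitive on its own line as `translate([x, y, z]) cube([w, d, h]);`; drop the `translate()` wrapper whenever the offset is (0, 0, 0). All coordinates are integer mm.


translate([294, 226, 0]) cube([3029, 113, 378]);


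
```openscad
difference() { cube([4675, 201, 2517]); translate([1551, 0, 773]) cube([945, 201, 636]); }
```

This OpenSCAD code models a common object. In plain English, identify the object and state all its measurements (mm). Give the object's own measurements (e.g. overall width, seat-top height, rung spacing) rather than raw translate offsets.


A wall 4675 mm long (x), 201 mm thick (y), 2517 mm tall, with a rectangular window opening cut through it. The opening is 945 mm wide and 636 mm tall; its sill is at z = 773 mm and its near (−x) edge is 1551 mm from the wall's −x end. The opening passes through the full wall thickness.


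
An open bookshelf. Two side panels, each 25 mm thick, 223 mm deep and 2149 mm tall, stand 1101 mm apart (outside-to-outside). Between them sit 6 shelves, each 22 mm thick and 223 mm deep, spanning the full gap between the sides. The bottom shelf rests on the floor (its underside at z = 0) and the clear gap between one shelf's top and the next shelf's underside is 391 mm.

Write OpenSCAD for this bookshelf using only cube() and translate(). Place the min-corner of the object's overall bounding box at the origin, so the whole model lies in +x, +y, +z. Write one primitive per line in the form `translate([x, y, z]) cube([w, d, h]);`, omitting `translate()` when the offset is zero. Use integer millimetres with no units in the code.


cube([25, 223, 2149]);
translate([1076, 0, 0]) cube([25, 223, 2149]);
translate([25, 0, 0]) cube([1051, 223, 22]);
translate([25, 0, 413]) cube([1051, 223, 22]);
translate([25, 0, 826]) cube([1051, 223, 22]);
translate([25, 0, 1239]) cube([1051, 223, 22]);
translate([25, 0, 1652]) cube([1051, 223, 22]);
translate([25, 0, 2065]) cube([1051, 223, 22]);


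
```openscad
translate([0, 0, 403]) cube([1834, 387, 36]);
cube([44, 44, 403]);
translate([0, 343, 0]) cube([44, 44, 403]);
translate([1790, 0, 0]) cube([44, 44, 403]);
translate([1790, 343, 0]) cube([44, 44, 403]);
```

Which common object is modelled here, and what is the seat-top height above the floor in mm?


A bench. The seat-top height is 439 mm.

A long slab on four corner posts — a bench. The slab sits at z = 403 with thickness 36, so the top is 403 + 36 = 439 mm.


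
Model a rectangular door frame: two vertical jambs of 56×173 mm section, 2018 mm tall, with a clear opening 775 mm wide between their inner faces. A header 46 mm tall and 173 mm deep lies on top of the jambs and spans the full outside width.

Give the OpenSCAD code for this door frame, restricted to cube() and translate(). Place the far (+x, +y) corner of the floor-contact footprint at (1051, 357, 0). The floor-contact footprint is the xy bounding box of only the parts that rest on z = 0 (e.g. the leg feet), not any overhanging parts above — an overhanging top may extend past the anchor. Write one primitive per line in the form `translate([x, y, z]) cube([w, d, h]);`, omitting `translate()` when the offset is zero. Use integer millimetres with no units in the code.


translate([164, 184, 0]) cube([56, 173, 2018]);
translate([995, 184, 0]) cube([56, 173, 2018]);
translate([164, 184, 2018]) cube([887, 173, 46]);


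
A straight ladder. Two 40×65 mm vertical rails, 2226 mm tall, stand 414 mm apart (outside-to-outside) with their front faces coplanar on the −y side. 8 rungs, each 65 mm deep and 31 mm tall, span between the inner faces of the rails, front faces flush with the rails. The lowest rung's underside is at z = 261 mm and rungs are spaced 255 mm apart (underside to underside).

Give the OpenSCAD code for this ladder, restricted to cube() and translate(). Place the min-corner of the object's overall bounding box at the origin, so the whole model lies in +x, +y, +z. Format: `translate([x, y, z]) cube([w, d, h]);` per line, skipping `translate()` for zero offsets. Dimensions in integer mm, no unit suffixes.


cube([40, 65, 2226]);
translate([374, 0, 0]) cube([40, 65, 2226]);
translate([40, 0, 261]) cube([334, 65, 31]);
translate([40, 0, 516]) cube([334, 65, 31]);
translate([40, 0, 771]) cube([334, 65, 31]);
translate([40, 0, 1026]) cube([334, 65, 31]);
translate([40, 0, 1281]) cube([334, 65, 31]);
translate([40, 0, 1536]) cube([334, 65, 31]);
translate([40, 0, 1791]) cube([334, 65, 31]);
translate([40, 0, 2046]) cube([334, 65, 31]);


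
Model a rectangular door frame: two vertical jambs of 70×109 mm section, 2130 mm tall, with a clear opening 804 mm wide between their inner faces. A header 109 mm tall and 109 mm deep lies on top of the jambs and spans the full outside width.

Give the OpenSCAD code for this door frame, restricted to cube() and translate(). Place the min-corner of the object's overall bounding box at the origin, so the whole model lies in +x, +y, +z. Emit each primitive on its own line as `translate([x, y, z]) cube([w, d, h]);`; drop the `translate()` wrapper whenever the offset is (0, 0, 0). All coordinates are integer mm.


cube([70, 109, 2130]);
translate([874, 0, 0]) cube([70, 109, 2130]);
translate([0, 0, 2130]) cube([944, 109, 109]);


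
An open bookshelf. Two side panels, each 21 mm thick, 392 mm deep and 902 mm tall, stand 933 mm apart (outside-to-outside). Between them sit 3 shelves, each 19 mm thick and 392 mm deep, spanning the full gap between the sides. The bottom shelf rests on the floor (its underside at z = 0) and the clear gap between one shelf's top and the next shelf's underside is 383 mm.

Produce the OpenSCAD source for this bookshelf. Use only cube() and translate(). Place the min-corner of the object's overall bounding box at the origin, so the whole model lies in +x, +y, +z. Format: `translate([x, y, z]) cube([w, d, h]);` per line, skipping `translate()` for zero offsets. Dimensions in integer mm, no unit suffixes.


cube([21, 392, 902]);
translate([912, 0, 0]) cube([21, 392, 902]);
translate([21, 0, 0]) cube([891, 392, 19]);
translate([21, 0, 402]) cube([891, 392, 19]);
translate([21, 0, 804]) cube([891, 392, 19]);


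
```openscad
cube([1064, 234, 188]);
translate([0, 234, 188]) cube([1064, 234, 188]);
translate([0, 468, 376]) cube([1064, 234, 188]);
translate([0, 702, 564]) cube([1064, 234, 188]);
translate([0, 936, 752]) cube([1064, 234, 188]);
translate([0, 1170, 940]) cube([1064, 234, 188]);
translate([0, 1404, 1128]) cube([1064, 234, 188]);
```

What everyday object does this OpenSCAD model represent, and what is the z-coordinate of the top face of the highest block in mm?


A staircase. The total rise is 1316 mm.

7 identical blocks, each offset up and back from the previous — a staircase. Each step is 188 mm tall and there are 7 of them, so the total rise is 7 × 188 = 1316 mm.


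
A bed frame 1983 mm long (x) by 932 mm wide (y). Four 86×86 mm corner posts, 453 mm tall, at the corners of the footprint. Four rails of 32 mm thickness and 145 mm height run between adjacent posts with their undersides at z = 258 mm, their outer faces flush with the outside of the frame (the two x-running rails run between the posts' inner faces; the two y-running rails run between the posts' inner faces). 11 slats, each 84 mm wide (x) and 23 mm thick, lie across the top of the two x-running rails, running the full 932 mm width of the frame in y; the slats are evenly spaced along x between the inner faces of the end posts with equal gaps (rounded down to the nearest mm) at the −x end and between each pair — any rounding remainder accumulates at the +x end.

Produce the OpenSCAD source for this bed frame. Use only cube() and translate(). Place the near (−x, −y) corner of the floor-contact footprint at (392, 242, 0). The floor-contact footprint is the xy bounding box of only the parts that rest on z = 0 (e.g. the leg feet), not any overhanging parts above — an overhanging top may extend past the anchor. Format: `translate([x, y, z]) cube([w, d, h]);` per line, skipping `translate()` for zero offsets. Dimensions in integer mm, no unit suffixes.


translate([392, 242, 0]) cube([86, 86, 453]);
translate([392, 1088, 0]) cube([86, 86, 453]);
translate([2289, 242, 0]) cube([86, 86, 453]);
translate([2289, 1088, 0]) cube([86, 86, 453]);
translate([478, 242, 258]) cube([1811, 32, 145]);
translate([478, 1142, 258]) cube([1811, 32, 145]);
translate([392, 328, 258]) cube([32, 760, 145]);
translate([2343, 328, 258]) cube([32, 760, 145]);
translate([551, 242, 403]) cube([84, 932, 23]);
translate([708, 242, 403]) cube([84, 932, 23]);
translate([865, 242, 403]) cube([84, 932, 23]);
translate([1022, 242, 403]) cube([84, 932, 23]);
translate([1179, 242, 403]) cube([84, 932, 23]);
translate([1336, 242, 403]) cube([84, 932, 23]);
translate([1493, 242, 403]) cube([84, 932, 23]);
translate([1650, 242, 403]) cube([84, 932, 23]);
translate([1807, 242, 403]) cube([84, 932, 23]);
translate([1964, 242, 403]) cube([84, 932, 23]);
translate([2121, 242, 403]) cube([84, 932, 23]);


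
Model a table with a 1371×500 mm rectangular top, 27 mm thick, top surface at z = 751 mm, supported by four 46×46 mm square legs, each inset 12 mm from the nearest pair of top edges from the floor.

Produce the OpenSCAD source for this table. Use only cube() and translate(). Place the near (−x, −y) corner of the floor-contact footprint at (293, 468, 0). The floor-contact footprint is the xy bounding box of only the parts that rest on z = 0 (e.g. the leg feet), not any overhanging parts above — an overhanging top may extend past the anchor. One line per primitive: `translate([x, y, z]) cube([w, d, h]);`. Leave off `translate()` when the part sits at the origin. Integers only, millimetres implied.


translate([281, 456, 724]) cube([1371, 500, 27]);
translate([293, 468, 0]) cube([46, 46, 724]);
translate([1594, 468, 0]) cube([46, 46, 724]);
translate([293, 898, 0]) cube([46, 46, 724]);
translate([1594, 898, 0]) cube([46, 46, 724]);


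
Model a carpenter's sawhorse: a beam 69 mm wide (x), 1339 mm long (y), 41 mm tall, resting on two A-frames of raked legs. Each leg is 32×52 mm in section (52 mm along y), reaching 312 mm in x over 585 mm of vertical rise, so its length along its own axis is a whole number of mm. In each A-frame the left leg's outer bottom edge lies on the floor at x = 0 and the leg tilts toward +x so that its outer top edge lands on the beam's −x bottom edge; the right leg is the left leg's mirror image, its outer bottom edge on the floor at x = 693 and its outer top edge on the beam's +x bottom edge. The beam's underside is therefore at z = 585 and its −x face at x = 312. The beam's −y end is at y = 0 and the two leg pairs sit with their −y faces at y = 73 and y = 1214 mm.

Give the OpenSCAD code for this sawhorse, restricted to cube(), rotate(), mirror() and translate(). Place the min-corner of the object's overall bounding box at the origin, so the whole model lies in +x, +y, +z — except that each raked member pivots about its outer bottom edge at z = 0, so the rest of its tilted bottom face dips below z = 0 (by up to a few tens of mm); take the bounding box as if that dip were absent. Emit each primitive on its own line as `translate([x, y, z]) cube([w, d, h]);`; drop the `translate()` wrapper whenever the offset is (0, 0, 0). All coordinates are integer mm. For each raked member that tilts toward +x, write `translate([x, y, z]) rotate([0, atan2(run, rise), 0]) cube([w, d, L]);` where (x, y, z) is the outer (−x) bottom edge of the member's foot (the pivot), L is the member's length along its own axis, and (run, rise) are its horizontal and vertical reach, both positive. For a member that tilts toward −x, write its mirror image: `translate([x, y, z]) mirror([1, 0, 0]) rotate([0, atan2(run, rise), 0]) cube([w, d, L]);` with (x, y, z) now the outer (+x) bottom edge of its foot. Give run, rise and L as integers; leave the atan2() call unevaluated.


translate([312, 0, 585]) cube([69, 1339, 41]);
translate([0, 73, 0]) rotate([0, atan2(312, 585), 0]) cube([32, 52, 663]);
translate([693, 73, 0]) mirror([1, 0, 0]) rotate([0, atan2(312, 585), 0]) cube([32, 52, 663]);
translate([0, 1214, 0]) rotate([0, atan2(312, 585), 0]) cube([32, 52, 663]);
translate([693, 1214, 0]) mirror([1, 0, 0]) rotate([0, atan2(312, 585), 0]) cube([32, 52, 663]);


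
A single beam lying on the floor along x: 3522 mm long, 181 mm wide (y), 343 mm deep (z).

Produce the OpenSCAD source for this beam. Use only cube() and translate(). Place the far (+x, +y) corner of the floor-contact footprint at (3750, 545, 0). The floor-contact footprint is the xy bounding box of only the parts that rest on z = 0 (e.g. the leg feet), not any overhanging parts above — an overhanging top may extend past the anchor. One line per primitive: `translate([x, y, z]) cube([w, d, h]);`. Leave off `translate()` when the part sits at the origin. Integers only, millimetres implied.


translate([228, 364, 0]) cube([3522, 181, 343]);


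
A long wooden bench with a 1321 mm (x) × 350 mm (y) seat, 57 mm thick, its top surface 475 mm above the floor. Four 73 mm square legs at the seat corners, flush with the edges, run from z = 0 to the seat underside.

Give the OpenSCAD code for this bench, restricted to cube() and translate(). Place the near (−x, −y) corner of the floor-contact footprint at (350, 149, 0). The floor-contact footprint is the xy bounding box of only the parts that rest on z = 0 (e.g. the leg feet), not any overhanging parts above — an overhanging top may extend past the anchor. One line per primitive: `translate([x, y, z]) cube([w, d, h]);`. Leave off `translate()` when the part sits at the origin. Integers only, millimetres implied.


translate([350, 149, 418]) cube([1321, 350, 57]);
translate([350, 149, 0]) cube([73, 73, 418]);
translate([350, 426, 0]) cube([73, 73, 418]);
translate([1598, 149, 0]) cube([73, 73, 418]);
translate([1598, 426, 0]) cube([73, 73, 418]);


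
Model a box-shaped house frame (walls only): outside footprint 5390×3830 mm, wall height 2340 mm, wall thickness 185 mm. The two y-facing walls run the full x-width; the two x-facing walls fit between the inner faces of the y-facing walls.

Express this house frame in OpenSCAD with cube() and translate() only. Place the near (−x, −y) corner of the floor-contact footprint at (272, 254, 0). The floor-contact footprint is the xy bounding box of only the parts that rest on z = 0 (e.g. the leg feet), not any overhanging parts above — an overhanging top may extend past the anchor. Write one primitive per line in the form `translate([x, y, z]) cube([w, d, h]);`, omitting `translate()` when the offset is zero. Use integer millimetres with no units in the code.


translate([272, 254, 0]) cube([5390, 185, 2340]);
translate([272, 3899, 0]) cube([5390, 185, 2340]);
translate([272, 439, 0]) cube([185, 3460, 2340]);
translate([5477, 439, 0]) cube([185, 3460, 2340]);


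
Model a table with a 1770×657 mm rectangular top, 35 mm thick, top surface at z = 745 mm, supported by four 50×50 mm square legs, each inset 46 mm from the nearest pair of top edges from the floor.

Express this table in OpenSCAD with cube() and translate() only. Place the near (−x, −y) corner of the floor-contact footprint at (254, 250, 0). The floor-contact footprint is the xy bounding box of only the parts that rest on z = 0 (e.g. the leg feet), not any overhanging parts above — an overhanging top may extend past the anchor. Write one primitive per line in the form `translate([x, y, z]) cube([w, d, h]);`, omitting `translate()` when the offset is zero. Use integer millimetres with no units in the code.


translate([208, 204, 710]) cube([1770, 657, 35]);
translate([254, 250, 0]) cube([50, 50, 710]);
translate([1882, 250, 0]) cube([50, 50, 710]);
translate([254, 765, 0]) cube([50, 50, 710]);
translate([1882, 765, 0]) cube([50, 50, 710]);


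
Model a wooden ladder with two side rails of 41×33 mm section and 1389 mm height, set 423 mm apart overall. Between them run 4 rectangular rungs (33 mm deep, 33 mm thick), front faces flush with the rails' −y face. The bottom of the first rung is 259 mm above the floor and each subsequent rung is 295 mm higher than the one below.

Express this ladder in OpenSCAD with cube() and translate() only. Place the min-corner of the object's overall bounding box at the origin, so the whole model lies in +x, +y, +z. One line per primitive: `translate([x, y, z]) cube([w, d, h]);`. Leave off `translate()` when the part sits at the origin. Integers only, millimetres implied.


// rung span = 423 - 2*41 = 341
// rung[k] z = 259 + k*295
cube([41, 33, 1389]);
translate([382, 0, 0]) cube([41, 33, 1389]);
translate([41, 0, 259]) cube([341, 33, 33]);
translate([41, 0, 554]) cube([341, 33, 33]);
translate([41, 0, 849]) cube([341, 33, 33]);
translate([41, 0, 1144]) cube([341, 33, 33]);


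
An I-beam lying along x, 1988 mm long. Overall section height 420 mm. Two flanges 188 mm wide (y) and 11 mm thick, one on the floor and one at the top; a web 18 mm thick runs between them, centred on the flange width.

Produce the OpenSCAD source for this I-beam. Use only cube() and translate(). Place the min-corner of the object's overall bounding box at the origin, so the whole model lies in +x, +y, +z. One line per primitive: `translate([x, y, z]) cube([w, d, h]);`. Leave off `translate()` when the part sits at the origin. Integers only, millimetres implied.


cube([1988, 188, 11]);
translate([0, 85, 11]) cube([1988, 18, 398]);
translate([0, 0, 409]) cube([1988, 188, 11]);


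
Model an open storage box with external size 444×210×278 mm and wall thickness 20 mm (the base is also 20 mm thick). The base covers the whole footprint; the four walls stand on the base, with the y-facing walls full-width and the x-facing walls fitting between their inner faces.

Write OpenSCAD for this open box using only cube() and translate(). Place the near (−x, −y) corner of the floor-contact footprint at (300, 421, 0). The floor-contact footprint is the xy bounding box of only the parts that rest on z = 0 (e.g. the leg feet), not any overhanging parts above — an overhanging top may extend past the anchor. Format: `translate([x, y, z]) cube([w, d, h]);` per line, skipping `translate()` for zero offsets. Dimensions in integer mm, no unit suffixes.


translate([300, 421, 0]) cube([444, 210, 20]);
translate([300, 421, 20]) cube([444, 20, 258]);
translate([300, 611, 20]) cube([444, 20, 258]);
translate([300, 441, 20]) cube([20, 170, 258]);
translate([724, 441, 20]) cube([20, 170, 258]);


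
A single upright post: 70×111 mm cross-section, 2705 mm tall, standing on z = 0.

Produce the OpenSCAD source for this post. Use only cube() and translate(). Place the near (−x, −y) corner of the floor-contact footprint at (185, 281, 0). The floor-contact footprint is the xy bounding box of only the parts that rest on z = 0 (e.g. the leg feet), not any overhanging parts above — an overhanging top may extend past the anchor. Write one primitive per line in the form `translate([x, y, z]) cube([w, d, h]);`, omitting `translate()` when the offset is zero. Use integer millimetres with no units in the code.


translate([185, 281, 0]) cube([70, 111, 2705]);


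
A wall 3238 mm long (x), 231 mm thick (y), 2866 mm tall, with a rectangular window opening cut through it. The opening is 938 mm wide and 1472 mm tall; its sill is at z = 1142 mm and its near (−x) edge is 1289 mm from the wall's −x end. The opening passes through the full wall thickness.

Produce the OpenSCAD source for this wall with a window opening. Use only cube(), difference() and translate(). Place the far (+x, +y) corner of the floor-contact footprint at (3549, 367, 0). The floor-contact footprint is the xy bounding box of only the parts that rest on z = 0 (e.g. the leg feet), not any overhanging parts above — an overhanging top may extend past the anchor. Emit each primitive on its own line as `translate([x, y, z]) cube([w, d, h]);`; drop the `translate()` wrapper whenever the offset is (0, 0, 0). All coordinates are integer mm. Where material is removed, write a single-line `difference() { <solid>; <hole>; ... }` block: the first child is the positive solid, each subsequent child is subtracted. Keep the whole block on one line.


difference() { translate([311, 136, 0]) cube([3238, 231, 2866]); translate([1600, 136, 1142]) cube([938, 231, 1472]); }


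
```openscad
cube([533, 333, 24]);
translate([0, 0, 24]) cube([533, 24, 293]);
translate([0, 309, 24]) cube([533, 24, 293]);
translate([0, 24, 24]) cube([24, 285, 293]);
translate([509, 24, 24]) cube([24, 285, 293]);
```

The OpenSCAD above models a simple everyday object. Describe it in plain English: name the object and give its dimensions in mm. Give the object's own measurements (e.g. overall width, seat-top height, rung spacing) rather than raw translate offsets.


An open-topped rectangular box: outside dimensions 533×333×317 mm, with a uniform wall and base thickness of 24 mm. The base is a full 533×333 slab on the floor; four walls sit on top of the base. The front and back walls (the −y and +y sides) span the full width; the two side walls fit between them.


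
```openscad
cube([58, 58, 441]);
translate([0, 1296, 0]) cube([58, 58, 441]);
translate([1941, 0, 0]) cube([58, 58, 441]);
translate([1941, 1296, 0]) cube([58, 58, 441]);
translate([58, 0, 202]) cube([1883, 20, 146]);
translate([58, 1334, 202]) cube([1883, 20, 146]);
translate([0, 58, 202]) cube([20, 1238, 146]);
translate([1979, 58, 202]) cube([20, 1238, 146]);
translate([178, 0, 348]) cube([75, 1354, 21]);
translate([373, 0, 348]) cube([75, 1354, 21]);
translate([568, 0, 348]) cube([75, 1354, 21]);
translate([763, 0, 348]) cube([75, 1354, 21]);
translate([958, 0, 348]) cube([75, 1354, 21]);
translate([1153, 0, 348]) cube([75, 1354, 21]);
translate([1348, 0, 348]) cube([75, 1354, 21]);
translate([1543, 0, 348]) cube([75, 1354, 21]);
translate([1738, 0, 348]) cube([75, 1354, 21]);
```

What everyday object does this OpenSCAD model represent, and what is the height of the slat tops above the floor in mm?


A bed frame. The slat-top height is 369 mm.

Four posts, four rails, and a row of slats — a bed frame. Slats sit on the rails at z = 202 + 146 = 348; with slat thickness 21, the top is 369 mm.


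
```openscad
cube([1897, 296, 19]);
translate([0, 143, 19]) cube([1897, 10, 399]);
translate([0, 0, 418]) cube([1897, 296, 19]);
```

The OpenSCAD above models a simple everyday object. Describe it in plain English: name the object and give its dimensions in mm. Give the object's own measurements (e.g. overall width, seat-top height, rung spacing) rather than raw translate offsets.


An I-beam lying along x, 1897 mm long. Overall section height 437 mm. Two flanges 296 mm wide (y) and 19 mm thick, one on the floor and one at the top; a web 10 mm thick runs between them, centred on the flange width.


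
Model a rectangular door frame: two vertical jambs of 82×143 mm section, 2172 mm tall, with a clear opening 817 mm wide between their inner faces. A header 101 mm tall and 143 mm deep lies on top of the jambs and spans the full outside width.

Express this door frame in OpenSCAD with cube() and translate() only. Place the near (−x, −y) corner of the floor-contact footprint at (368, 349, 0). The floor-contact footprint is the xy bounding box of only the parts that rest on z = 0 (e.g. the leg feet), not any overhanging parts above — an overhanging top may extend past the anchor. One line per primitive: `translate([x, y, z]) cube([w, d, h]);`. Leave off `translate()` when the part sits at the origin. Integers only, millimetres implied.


translate([368, 349, 0]) cube([82, 143, 2172]);
translate([1267, 349, 0]) cube([82, 143, 2172]);
translate([368, 349, 2172]) cube([981, 143, 101]);


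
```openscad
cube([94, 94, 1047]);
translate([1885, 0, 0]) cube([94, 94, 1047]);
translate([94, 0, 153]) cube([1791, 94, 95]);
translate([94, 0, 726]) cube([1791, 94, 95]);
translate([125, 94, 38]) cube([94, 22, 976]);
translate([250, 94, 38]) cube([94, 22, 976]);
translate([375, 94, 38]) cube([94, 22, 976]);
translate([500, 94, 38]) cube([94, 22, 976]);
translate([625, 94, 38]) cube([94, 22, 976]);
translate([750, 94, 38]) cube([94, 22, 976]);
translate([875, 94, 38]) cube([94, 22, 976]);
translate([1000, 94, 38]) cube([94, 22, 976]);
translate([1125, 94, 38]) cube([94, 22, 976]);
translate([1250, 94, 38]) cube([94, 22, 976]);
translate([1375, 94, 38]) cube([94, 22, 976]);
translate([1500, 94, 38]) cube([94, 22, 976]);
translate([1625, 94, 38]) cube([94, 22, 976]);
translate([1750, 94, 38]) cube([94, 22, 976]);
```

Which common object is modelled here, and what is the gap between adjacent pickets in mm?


A fence section. The picket gap is 31 mm.

Two posts, two rails, 14 pickets — a fence section. Span 1791 mm holds 14 pickets of 94 mm with 15 equal gaps: ⌊(1791 − 14·94) / 15⌋ = 31 mm.


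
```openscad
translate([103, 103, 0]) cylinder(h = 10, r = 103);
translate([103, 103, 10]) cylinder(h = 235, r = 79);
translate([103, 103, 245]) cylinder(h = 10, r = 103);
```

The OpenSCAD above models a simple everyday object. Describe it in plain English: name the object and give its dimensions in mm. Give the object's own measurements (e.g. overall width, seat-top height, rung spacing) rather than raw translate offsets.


A spool: two coaxial disc flanges of radius 103 mm and thickness 10 mm, joined by a core cylinder of radius 79 mm and height 235 mm. The lower flange rests on z = 0 and the three cylinders share a vertical axis.


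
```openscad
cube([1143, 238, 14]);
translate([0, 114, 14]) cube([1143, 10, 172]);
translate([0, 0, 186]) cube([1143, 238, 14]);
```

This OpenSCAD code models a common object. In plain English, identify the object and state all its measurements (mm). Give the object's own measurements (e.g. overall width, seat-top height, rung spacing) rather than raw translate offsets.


An I-beam lying along x, 1143 mm long. Overall section height 200 mm. Two flanges 238 mm wide (y) and 14 mm thick, one on the floor and one at the top; a web 10 mm thick runs between them, centred on the flange width.


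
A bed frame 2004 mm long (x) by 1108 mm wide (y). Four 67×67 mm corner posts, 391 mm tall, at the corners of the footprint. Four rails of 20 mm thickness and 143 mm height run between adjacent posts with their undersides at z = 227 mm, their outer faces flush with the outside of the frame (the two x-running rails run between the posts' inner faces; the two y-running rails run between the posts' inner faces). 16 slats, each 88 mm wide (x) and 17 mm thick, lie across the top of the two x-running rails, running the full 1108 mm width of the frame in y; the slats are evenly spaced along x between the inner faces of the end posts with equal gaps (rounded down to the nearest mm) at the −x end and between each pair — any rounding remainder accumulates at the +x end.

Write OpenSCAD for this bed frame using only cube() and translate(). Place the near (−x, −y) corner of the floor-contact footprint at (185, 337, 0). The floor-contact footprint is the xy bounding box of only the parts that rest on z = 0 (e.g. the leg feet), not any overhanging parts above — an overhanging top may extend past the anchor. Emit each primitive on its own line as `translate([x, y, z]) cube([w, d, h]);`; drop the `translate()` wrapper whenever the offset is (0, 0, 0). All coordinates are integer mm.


translate([185, 337, 0]) cube([67, 67, 391]);
translate([185, 1378, 0]) cube([67, 67, 391]);
translate([2122, 337, 0]) cube([67, 67, 391]);
translate([2122, 1378, 0]) cube([67, 67, 391]);
translate([252, 337, 227]) cube([1870, 20, 143]);
translate([252, 1425, 227]) cube([1870, 20, 143]);
translate([185, 404, 227]) cube([20, 974, 143]);
translate([2169, 404, 227]) cube([20, 974, 143]);
translate([279, 337, 370]) cube([88, 1108, 17]);
translate([394, 337, 370]) cube([88, 1108, 17]);
translate([509, 337, 370]) cube([88, 1108, 17]);
translate([624, 337, 370]) cube([88, 1108, 17]);
translate([739, 337, 370]) cube([88, 1108, 17]);
translate([854, 337, 370]) cube([88, 1108, 17]);
translate([969, 337, 370]) cube([88, 1108, 17]);
translate([1084, 337, 370]) cube([88, 1108, 17]);
translate([1199, 337, 370]) cube([88, 1108, 17]);
translate([1314, 337, 370]) cube([88, 1108, 17]);
translate([1429, 337, 370]) cube([88, 1108, 17]);
translate([1544, 337, 370]) cube([88, 1108, 17]);
translate([1659, 337, 370]) cube([88, 1108, 17]);
translate([1774, 337, 370]) cube([88, 1108, 17]);
translate([1889, 337, 370]) cube([88, 1108, 17]);
translate([2004, 337, 370]) cube([88, 1108, 17]);


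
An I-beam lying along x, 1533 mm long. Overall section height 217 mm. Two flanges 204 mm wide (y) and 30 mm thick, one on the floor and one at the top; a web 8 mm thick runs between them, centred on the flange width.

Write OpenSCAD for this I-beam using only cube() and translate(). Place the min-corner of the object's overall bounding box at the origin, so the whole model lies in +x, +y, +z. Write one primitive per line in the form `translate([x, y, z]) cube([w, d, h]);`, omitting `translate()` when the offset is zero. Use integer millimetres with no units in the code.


cube([1533, 204, 30]);
translate([0, 98, 30]) cube([1533, 8, 157]);
translate([0, 0, 187]) cube([1533, 204, 30]);


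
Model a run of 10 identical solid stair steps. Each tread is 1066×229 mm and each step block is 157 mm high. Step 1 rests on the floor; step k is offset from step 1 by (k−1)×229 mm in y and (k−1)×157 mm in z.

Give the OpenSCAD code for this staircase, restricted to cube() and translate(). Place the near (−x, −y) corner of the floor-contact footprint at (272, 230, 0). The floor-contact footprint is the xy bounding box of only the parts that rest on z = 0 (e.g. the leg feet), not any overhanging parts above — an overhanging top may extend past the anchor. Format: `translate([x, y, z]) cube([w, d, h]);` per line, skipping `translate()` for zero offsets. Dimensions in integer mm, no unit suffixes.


translate([272, 230, 0]) cube([1066, 229, 157]);
translate([272, 459, 157]) cube([1066, 229, 157]);
translate([272, 688, 314]) cube([1066, 229, 157]);
translate([272, 917, 471]) cube([1066, 229, 157]);
translate([272, 1146, 628]) cube([1066, 229, 157]);
translate([272, 1375, 785]) cube([1066, 229, 157]);
translate([272, 1604, 942]) cube([1066, 229, 157]);
translate([272, 1833, 1099]) cube([1066, 229, 157]);
translate([272, 2062, 1256]) cube([1066, 229, 157]);
translate([272, 2291, 1413]) cube([1066, 229, 157]);


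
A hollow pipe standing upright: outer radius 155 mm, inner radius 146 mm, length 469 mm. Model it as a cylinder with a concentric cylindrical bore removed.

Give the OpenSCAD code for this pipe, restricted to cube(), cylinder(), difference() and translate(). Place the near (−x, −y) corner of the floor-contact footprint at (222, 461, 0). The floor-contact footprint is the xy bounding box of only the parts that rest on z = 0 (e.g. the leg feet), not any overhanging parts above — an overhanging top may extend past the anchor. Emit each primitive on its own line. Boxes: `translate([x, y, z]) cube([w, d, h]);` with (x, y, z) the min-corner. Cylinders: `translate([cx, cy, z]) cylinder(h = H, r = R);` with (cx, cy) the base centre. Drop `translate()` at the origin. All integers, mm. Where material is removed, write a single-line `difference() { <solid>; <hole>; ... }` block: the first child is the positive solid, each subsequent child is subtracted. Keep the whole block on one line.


difference() { translate([377, 616, 0]) cylinder(h = 469, r = 155); translate([377, 616, 0]) cylinder(h = 469, r = 146); }


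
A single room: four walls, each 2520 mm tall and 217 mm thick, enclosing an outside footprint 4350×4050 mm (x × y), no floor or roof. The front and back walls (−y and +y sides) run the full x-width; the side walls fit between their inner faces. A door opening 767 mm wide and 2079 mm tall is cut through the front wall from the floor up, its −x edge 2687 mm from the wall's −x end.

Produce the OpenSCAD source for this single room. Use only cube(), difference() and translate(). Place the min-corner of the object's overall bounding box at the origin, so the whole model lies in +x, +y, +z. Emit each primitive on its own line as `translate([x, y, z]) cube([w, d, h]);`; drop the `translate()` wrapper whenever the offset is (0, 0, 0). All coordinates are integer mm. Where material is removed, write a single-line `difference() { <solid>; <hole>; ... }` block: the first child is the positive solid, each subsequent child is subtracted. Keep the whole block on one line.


difference() { cube([4350, 217, 2520]); translate([2687, 0, 0]) cube([767, 217, 2079]); }
translate([0, 3833, 0]) cube([4350, 217, 2520]);
translate([0, 217, 0]) cube([217, 3616, 2520]);
translate([4133, 217, 0]) cube([217, 3616, 2520]);


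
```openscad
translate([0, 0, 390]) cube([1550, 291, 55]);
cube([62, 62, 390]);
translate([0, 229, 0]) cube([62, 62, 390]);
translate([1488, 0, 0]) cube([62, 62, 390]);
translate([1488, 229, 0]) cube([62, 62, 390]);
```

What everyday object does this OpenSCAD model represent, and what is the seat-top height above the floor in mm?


A bench. The seat-top height is 445 mm.

A long slab on four corner posts — a bench. The slab sits at z = 390 with thickness 55, so the top is 390 + 55 = 445 mm.


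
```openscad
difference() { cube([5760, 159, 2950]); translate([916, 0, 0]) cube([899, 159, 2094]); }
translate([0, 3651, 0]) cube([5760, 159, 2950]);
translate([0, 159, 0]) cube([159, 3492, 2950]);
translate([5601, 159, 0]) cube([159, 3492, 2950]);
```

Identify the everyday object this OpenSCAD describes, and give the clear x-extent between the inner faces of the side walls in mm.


A single room. The interior width is 5442 mm.

Four walls enclosing a rectangle with a door in the front wall — a room. Outside width 5760 minus two 159 mm walls gives 5442 mm.


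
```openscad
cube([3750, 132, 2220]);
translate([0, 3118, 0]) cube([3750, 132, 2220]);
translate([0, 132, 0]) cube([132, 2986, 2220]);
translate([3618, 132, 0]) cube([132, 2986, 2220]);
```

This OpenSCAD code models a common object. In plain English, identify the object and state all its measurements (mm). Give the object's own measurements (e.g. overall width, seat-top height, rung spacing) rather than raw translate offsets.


The wall frame of a small rectangular building: four walls, each 2220 mm tall and 132 mm thick, enclosing a footprint 3750 mm (x) by 3250 mm (y) outside-to-outside, with no floor or roof. The front and back walls (the −y and +y sides) span the full width; the two side walls fit between them.


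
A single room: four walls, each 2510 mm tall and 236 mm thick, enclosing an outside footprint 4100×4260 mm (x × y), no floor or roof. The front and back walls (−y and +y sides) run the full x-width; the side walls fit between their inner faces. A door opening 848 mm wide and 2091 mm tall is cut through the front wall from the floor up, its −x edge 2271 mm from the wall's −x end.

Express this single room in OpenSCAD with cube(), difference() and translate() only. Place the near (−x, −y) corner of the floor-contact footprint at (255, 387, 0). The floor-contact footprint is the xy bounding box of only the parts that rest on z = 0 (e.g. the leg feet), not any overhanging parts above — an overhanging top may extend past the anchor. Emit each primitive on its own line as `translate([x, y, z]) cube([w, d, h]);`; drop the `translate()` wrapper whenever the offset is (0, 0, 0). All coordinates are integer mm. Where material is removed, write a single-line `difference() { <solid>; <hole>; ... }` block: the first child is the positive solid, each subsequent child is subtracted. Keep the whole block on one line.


difference() { translate([255, 387, 0]) cube([4100, 236, 2510]); translate([2526, 387, 0]) cube([848, 236, 2091]); }
translate([255, 4411, 0]) cube([4100, 236, 2510]);
translate([255, 623, 0]) cube([236, 3788, 2510]);
translate([4119, 623, 0]) cube([236, 3788, 2510]);


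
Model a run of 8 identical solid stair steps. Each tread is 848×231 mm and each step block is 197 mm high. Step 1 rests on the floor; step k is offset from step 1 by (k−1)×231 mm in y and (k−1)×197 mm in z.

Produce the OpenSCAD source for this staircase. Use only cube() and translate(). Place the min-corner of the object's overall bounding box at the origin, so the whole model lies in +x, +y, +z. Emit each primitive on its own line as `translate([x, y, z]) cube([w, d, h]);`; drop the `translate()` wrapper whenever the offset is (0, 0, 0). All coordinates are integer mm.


cube([848, 231, 197]);
translate([0, 231, 197]) cube([848, 231, 197]);
translate([0, 462, 394]) cube([848, 231, 197]);
translate([0, 693, 591]) cube([848, 231, 197]);
translate([0, 924, 788]) cube([848, 231, 197]);
translate([0, 1155, 985]) cube([848, 231, 197]);
translate([0, 1386, 1182]) cube([848, 231, 197]);
translate([0, 1617, 1379]) cube([848, 231, 197]);


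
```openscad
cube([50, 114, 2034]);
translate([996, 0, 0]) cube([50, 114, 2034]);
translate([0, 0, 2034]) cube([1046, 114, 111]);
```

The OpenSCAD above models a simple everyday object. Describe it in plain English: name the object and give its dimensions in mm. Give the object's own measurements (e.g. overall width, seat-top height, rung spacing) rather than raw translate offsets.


A door frame. The clear opening is 946 mm wide and 2034 mm high. Two 50 mm wide jambs, 114 mm deep, stand either side of the opening from the floor to the top of the opening. A 111 mm thick head sits across the top of both jambs, spanning the full outside width of the frame.


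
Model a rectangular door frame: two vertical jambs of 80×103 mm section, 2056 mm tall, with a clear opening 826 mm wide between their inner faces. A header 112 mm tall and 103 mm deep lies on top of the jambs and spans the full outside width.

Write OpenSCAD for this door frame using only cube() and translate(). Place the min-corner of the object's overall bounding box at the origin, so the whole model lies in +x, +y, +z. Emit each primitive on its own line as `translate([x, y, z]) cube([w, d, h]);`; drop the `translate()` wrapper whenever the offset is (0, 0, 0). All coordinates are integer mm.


cube([80, 103, 2056]);
translate([906, 0, 0]) cube([80, 103, 2056]);
translate([0, 0, 2056]) cube([986, 103, 112]);


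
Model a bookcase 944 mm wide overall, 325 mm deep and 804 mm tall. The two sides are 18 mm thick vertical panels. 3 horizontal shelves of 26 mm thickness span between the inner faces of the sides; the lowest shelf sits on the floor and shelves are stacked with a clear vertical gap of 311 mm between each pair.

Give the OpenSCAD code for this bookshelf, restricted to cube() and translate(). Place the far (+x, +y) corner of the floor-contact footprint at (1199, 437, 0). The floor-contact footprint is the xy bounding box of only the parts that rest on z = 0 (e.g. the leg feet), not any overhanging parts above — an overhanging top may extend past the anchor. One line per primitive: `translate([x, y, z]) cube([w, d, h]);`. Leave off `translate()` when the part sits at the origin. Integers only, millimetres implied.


translate([255, 112, 0]) cube([18, 325, 804]);
translate([1181, 112, 0]) cube([18, 325, 804]);
translate([273, 112, 0]) cube([908, 325, 26]);
translate([273, 112, 337]) cube([908, 325, 26]);
translate([273, 112, 674]) cube([908, 325, 26]);
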